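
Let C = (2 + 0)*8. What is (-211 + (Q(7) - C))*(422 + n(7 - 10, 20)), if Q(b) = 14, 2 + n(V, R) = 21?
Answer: -93933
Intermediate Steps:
n(V, R) = 19 (n(V, R) = -2 + 21 = 19)
C = 16 (C = 2*8 = 16)
(-211 + (Q(7) - C))*(422 + n(7 - 10, 20)) = (-211 + (14 - 1*16))*(422 + 19) = (-211 + (14 - 16))*441 = (-211 - 2)*441 = -213*441 = -93933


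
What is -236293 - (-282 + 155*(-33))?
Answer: -230896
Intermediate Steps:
-236293 - (-282 + 155*(-33)) = -236293 - (-282 - 5115) = -236293 - 1*(-5397) = -236293 + 5397 = -230896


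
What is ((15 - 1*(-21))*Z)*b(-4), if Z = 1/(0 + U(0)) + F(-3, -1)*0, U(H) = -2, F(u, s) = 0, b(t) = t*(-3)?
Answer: -216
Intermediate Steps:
b(t) = -3*t
Z = -1/2 (Z = 1/(0 - 2) + 0*0 = 1/(-2) + 0 = -1/2 + 0 = -1/2 ≈ -0.50000)
((15 - 1*(-21))*Z)*b(-4) = ((15 - 1*(-21))*(-1/2))*(-3*(-4)) = ((15 + 21)*(-1/2))*12 = (36*(-1/2))*12 = -18*12 = -216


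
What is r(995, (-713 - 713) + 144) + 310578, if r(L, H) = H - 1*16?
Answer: 309280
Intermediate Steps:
r(L, H) = -16 + H (r(L, H) = H - 16 = -16 + H)
r(995, (-713 - 713) + 144) + 310578 = (-16 + ((-713 - 713) + 144)) + 310578 = (-16 + (-1426 + 144)) + 310578 = (-16 - 1282) + 310578 = -1298 + 310578 = 309280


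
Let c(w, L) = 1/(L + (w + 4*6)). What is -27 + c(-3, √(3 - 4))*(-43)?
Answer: -12837/442 + 43*I/442 ≈ -29.043 + 0.097285*I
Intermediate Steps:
c(w, L) = 1/(24 + L + w) (c(w, L) = 1/(L + (w + 24)) = 1/(L + (24 + w)) = 1/(24 + L + w))
-27 + c(-3, √(3 - 4))*(-43) = -27 - 43/(24 + √(3 - 4) - 3) = -27 - 43/(24 + √(-1) - 3) = -27 - 43/(24 + I - 3) = -27 - 43/(21 + I) = -27 + ((21 - I)/442)*(-43) = -27 - 43*(21 - I)/442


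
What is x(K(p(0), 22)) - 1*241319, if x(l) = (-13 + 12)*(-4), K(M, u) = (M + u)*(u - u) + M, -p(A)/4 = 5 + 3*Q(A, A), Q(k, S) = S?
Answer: -241315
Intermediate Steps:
p(A) = -20 - 12*A (p(A) = -4*(5 + 3*A) = -20 - 12*A)
K(M, u) = M (K(M, u) = (M + u)*0 + M = 0 + M = M)
x(l) = 4 (x(l) = -1*(-4) = 4)
x(K(p(0), 22)) - 1*241319 = 4 - 1*241319 = 4 - 241319 = -241315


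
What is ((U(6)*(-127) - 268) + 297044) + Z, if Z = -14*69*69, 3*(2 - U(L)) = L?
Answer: 230122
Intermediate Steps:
U(L) = 2 - L/3
Z = -66654 (Z = -966*69 = -66654)
((U(6)*(-127) - 268) + 297044) + Z = (((2 - ⅓*6)*(-127) - 268) + 297044) - 66654 = (((2 - 2)*(-127) - 268) + 297044) - 66654 = ((0*(-127) - 268) + 297044) - 66654 = ((0 - 268) + 297044) - 66654 = (-268 + 297044) - 66654 = 296776 - 66654 = 230122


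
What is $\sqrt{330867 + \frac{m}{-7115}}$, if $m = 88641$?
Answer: $\frac{12 \sqrt{116311971565}}{7115} \approx 575.2$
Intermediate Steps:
$\sqrt{330867 + \frac{m}{-7115}} = \sqrt{330867 + \frac{88641}{-7115}} = \sqrt{330867 + 88641 \left(- \frac{1}{7115}\right)} = \sqrt{330867 - \frac{88641}{7115}} = \sqrt{\frac{2354030064}{7115}} = \frac{12 \sqrt{116311971565}}{7115}$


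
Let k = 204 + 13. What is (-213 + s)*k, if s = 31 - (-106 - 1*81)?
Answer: 1085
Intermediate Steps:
k = 217
s = 218 (s = 31 - (-106 - 81) = 31 - 1*(-187) = 31 + 187 = 218)
(-213 + s)*k = (-213 + 218)*217 = 5*217 = 1085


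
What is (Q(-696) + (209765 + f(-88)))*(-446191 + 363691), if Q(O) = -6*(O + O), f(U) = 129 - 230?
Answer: -17986320000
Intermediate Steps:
f(U) = -101
Q(O) = -12*O
(Q(-696) + (209765 + f(-88)))*(-446191 + 363691) = (-12*(-696) + (209765 - 101))*(-446191 + 363691) = (8352 + 209664)*(-82500) = 218016*(-82500) = -17986320000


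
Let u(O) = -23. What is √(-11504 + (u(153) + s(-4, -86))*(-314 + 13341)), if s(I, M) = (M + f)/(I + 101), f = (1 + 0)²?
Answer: 2*I*√758695685/97 ≈ 567.93*I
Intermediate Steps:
f = 1 (f = 1² = 1)
s(I, M) = (1 + M)/(101 + I) (s(I, M) = (M + 1)/(I + 101) = (1 + M)/(101 + I))
√(-11504 + (u(153) + s(-4, -86))*(-314 + 13341)) = √(-11504 + (-23 + (1 - 86)/(101 - 4))*(-314 + 13341)) = √(-11504 + (-23 - 85/97)*13027) = √(-11504 - 2316/97*13027) = √(-11504 - 30170532/97) = √(-31286420/97) = 2*I*√758695685/97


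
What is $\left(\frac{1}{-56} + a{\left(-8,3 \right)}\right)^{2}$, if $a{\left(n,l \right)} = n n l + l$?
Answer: $\frac{119224561}{3136} \approx 38018.0$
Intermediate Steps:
$a{\left(n,l \right)} = l + l n^{2}$ ($a{\left(n,l \right)} = n^{2} l + l = l n^{2} + l = l + l n^{2}$)
$\left(\frac{1}{-56} + a{\left(-8,3 \right)}\right)^{2} = \left(\frac{1}{-56} + 3 \left(1 + \left(-8\right)^{2}\right)\right)^{2} = \left(- \frac{1}{56} + 3 \left(1 + 64\right)\right)^{2} = \left(- \frac{1}{56} + 3 \cdot 65\right)^{2} = \left(- \frac{1}{56} + 195\right)^{2} = \left(\frac{10919}{56}\right)^{2} = \frac{119224561}{3136}$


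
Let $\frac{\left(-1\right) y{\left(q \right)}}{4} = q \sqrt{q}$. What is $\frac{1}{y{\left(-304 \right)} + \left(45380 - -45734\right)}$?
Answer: $\frac{45557}{4375636210} - \frac{1216 i \sqrt{19}}{2187818105} \approx 1.0412 \cdot 10^{-5} - 2.4227 \cdot 10^{-6} i$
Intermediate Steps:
$y{\left(q \right)} = - 4 q^{\frac{3}{2}}$ ($y{\left(q \right)} = - 4 q \sqrt{q} = - 4 q^{\frac{3}{2}}$)
$\frac{1}{y{\left(-304 \right)} + \left(45380 - -45734\right)} = \frac{1}{- 4 \left(-304\right)^{\frac{3}{2}} + \left(45380 - -45734\right)} = \frac{1}{- 4 \left(- 1216 i \sqrt{19}\right) + \left(45380 + 45734\right)} = \frac{1}{4864 i \sqrt{19} + 91114} = \frac{1}{91114 + 4864 i \sqrt{19}}$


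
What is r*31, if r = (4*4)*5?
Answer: 2480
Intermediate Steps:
r = 80 (r = 16*5 = 80)
r*31 = 80*31 = 2480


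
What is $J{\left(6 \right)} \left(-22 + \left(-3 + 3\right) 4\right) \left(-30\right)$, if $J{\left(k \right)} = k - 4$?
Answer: $1320$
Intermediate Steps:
$J{\left(k \right)} = -4 + k$
$J{\left(6 \right)} \left(-22 + \left(-3 + 3\right) 4\right) \left(-30\right) = \left(-4 + 6\right) \left(-22 + \left(-3 + 3\right) 4\right) \left(-30\right) = 2 \left(-22 + 0 \cdot 4\right) \left(-30\right) = 2 \left(-22 + 0\right) \left(-30\right) = 2 \left(-22\right) \left(-30\right) = \left(-44\right) \left(-30\right) = 1320$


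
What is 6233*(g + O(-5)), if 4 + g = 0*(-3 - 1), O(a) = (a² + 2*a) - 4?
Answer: 43631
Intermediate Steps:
O(a) = -4 + a² + 2*a
g = -4 (g = -4 + 0*(-3 - 1) = -4 + 0*(-4) = -4 + 0 = -4)
6233*(g + O(-5)) = 6233*(-4 + (-4 + (-5)² + 2*(-5))) = 6233*(-4 + (-4 + 25 - 10)) = 6233*(-4 + 11) = 6233*7 = 43631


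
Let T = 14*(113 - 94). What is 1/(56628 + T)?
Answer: 1/56894 ≈ 1.7577e-5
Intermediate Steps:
T = 266 (T = 14*19 = 266)
1/(56628 + T) = 1/(56628 + 266) = 1/56894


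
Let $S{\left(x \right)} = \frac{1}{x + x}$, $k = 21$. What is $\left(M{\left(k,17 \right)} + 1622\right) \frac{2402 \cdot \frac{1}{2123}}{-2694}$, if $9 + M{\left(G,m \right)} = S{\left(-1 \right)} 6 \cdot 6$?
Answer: $- \frac{174145}{259971} \approx -0.66986$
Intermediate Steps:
$S{\left(x \right)} = \frac{1}{2 x}$
$M{\left(G,m \right)} = -27$ ($M{\left(G,m \right)} = -9 + \frac{1}{2 \left(-1\right)} 6 \cdot 6 = -9 + \frac{1}{2} \left(-1\right) 6 \cdot 6 = -9 + \left(- \frac{1}{2}\right) 6 \cdot 6 = -9 - 18 = -27$)
$\left(M{\left(k,17 \right)} + 1622\right) \frac{2402 \cdot \frac{1}{2123}}{-2694} = \left(-27 + 1622\right) \frac{2402 \cdot \frac{1}{2123}}{-2694} = 1595 \cdot 2402 \cdot \frac{1}{2123} \left(- \frac{1}{2694}\right) = 1595 \cdot \frac{2402}{2123} \left(- \frac{1}{2694}\right) = 1595 \left(- \frac{1201}{2859681}\right) = - \frac{174145}{259971}$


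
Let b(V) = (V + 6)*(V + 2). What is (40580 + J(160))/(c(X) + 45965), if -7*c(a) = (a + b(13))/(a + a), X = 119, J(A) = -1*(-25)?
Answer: 11274655/12762881 ≈ 0.88339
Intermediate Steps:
J(A) = 25
b(V) = (2 + V)*(6 + V) (b(V) = (6 + V)*(2 + V) = (2 + V)*(6 + V))
c(a) = -(285 + a)/(14*a) (c(a) = -(a + (12 + 13² + 8*13))/(7*(a + a)) = -(a + (12 + 169 + 104))/(7*(2*a)) = -(a + 285)*1/(2*a)/7 = -(285 + a)*1/(2*a)/7 = -(285 + a)/(14*a))
(40580 + J(160))/(c(X) + 45965) = (40580 + 25)/((1/14)*(-285 - 1*119)/119 + 45965) = 40605/((1/14)*(1/119)*(-285 - 119) + 45965) = 40605/((1/14)*(1/119)*(-404) + 45965) = 40605/(-202/833 + 45965) = 40605/(38288643/833) = 40605*(833/38288643) = 11274655/12762881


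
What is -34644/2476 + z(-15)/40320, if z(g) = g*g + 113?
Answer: -174501149/12479040 ≈ -13.984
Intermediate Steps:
z(g) = 113 + g² (z(g) = g² + 113 = 113 + g²)
-34644/2476 + z(-15)/40320 = -34644/2476 + (113 + (-15)²)/40320 = -34644*1/2476 + (113 + 225)*(1/40320) = -8661/619 + 338*(1/40320) = -8661/619 + 169/20160 = -174501149/12479040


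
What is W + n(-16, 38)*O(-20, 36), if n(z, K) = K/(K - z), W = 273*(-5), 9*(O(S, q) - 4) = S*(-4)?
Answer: -329491/243 ≈ -1355.9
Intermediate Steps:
O(S, q) = 4 - 4*S/9 (O(S, q) = 4 + (S*(-4))/9 = 4 + (-4*S)/9 = 4 - 4*S/9)
W = -1365
W + n(-16, 38)*O(-20, 36) = -1365 + (38/(38 - 1*(-16)))*(4 - 4/9*(-20)) = -1365 + (38/(38 + 16))*(4 + 80/9) = -1365 + (38/54)*(116/9) = -1365 + (38*(1/54))*(116/9) = -1365 + (19/27)*(116/9) = -1365 + 2204/243 = -329491/243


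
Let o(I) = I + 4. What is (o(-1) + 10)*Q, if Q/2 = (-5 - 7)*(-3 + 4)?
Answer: -312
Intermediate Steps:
o(I) = 4 + I
Q = -24 (Q = 2*((-5 - 7)*(-3 + 4)) = 2*(-12*1) = 2*(-12) = -24)
(o(-1) + 10)*Q = ((4 - 1) + 10)*(-24) = (3 + 10)*(-24) = 13*(-24) = -312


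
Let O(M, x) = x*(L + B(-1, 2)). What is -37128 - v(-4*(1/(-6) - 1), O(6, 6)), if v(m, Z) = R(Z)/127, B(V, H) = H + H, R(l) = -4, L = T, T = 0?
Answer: -4715252/127 ≈ -37128.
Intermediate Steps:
L = 0
B(V, H) = 2*H
O(M, x) = 4*x (O(M, x) = x*(0 + 2*2) = x*(0 + 4) = x*4 = 4*x)
v(m, Z) = -4/127
-37128 - v(-4*(1/(-6) - 1), O(6, 6)) = -37128 - 1*(-4/127) = -37128 + 4/127 = -4715252/127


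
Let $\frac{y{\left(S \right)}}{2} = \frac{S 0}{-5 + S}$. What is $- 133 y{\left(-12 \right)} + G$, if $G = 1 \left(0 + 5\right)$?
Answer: $5$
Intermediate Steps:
$G = 5$ ($G = 1 \cdot 5 = 5$)
$y{\left(S \right)} = 0$ ($y{\left(S \right)} = 2 \frac{S 0}{-5 + S} = 2 \frac{0}{-5 + S} = 2 \cdot 0 = 0$)
$- 133 y{\left(-12 \right)} + G = \left(-133\right) 0 + 5 = 0 + 5 = 5$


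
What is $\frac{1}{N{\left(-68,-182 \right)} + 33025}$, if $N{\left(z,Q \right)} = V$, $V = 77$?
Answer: $\frac{1}{33102} \approx 3.021 \cdot 10^{-5}$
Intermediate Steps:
$N{\left(z,Q \right)} = 77$
$\frac{1}{N{\left(-68,-182 \right)} + 33025} = \frac{1}{77 + 33025} = \frac{1}{33102}$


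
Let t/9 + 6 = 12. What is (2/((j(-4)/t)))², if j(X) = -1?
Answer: 11664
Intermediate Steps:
t = 54 (t = -54 + 9*12 = -54 + 108 = 54)
(2/((j(-4)/t)))² = (2/((-1/54)))² = (2/((-1*1/54)))² = (2/(-1/54))² = (2*(-54))² = (-108)² = 11664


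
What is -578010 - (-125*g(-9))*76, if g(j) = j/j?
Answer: -568510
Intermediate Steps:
g(j) = 1
-578010 - (-125*g(-9))*76 = -578010 - (-125*1)*76 = -578010 - (-125)*76 = -578010 - 1*(-9500) = -578010 + 9500 = -568510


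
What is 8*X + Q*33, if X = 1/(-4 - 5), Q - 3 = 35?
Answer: 11278/9 ≈ 1253.1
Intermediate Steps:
Q = 38 (Q = 3 + 35 = 38)
X = -1/9 (X = 1/(-9) = -1/9 ≈ -0.11111)
8*X + Q*33 = 8*(-1/9) + 38*33 = -8/9 + 1254 = 11278/9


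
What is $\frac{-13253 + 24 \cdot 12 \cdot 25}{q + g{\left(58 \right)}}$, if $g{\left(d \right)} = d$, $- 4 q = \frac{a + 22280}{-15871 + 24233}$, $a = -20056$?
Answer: $- \frac{25307593}{242220} \approx -104.48$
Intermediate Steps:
$q = - \frac{278}{4181}$ ($q = - \frac{\left(-20056 + 22280\right) \frac{1}{-15871 + 24233}}{4} = - \frac{2224 \cdot \frac{1}{8362}}{4} = \left(- \frac{1}{4}\right) \frac{1112}{4181} = - \frac{278}{4181} \approx -0.066491$)
$\frac{-13253 + 24 \cdot 12 \cdot 25}{q + g{\left(58 \right)}} = \frac{-13253 + 24 \cdot 12 \cdot 25}{- \frac{278}{4181} + 58} = \frac{-13253 + 288 \cdot 25}{\frac{242220}{4181}} = \left(-13253 + 7200\right) \frac{4181}{242220} = \left(-6053\right) \frac{4181}{242220} = - \frac{25307593}{242220}$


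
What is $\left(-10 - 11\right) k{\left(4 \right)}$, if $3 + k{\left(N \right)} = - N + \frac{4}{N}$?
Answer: $126$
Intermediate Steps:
$k{\left(N \right)} = -3 - N + \frac{4}{N}$ ($k{\left(N \right)} = -3 - \left(N - \frac{4}{N}\right) = -3 - N + \frac{4}{N}$)
$\left(-10 - 11\right) k{\left(4 \right)} = \left(-10 - 11\right) \left(-3 - 4 + \frac{4}{4}\right) = - 21 \left(-3 - 4 + 4 \cdot \frac{1}{4}\right) = - 21 \left(-3 - 4 + 1\right) = \left(-21\right) \left(-6\right) = 126$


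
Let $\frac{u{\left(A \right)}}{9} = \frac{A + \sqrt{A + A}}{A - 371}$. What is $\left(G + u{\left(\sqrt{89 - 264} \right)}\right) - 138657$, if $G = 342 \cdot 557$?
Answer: $\frac{1020567081}{19688} - \frac{2385 i \sqrt{7}}{19688} - \frac{477 \sqrt[4]{7} \sqrt{10} \sqrt{i}}{19688} - \frac{45 i 7^{\frac{3}{4}} \sqrt{10} \sqrt{i}}{137816} \approx 51837.0 - 0.41177 i$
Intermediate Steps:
$G = 190494$
$u{\left(A \right)} = \frac{9 \left(A + \sqrt{2} \sqrt{A}\right)}{-371 + A}$ ($u{\left(A \right)} = 9 \frac{A + \sqrt{A + A}}{A - 371} = 9 \frac{A + \sqrt{2 A}}{-371 + A} = 9 \frac{A + \sqrt{2} \sqrt{A}}{-371 + A} = \frac{9 \left(A + \sqrt{2} \sqrt{A}\right)}{-371 + A}$)
$\left(G + u{\left(\sqrt{89 - 264} \right)}\right) - 138657 = \left(190494 + \frac{9 \left(\sqrt{89 - 264} + \sqrt{2} \sqrt{\sqrt{89 - 264}}\right)}{-371 + \sqrt{89 - 264}}\right) - 138657 = \left(190494 + \frac{9 \left(\sqrt{-175} + \sqrt{2} \sqrt{\sqrt{-175}}\right)}{-371 + \sqrt{-175}}\right) - 138657 = \left(190494 + \frac{9 \left(5 i \sqrt{7} + \sqrt{2} \sqrt{5 i \sqrt{7}}\right)}{-371 + 5 i \sqrt{7}}\right) - 138657 = \left(190494 + \frac{9 \left(5 i \sqrt{7} + \sqrt{2} \sqrt{5} \sqrt[4]{7} \sqrt{i}\right)}{-371 + 5 i \sqrt{7}}\right) - 138657 = \left(190494 + \frac{9 \left(5 i \sqrt{7} + \sqrt[4]{7} \sqrt{10} \sqrt{i}\right)}{-371 + 5 i \sqrt{7}}\right) - 138657 = 51837 + \frac{9 \left(5 i \sqrt{7} + \sqrt[4]{7} \sqrt{10} \sqrt{i}\right)}{-371 + 5 i \sqrt{7}}$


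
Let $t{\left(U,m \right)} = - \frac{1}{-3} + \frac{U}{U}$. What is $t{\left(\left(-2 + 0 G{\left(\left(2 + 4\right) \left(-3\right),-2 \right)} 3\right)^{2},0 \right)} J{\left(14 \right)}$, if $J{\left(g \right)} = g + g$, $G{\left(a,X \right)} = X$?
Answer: $\frac{112}{3} \approx 37.333$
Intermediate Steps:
$J{\left(g \right)} = 2 g$
$t{\left(U,m \right)} = \frac{4}{3}$ ($t{\left(U,m \right)} = \left(-1\right) \left(- \frac{1}{3}\right) + 1 = \frac{1}{3} + 1 = \frac{4}{3}$)
$t{\left(\left(-2 + 0 G{\left(\left(2 + 4\right) \left(-3\right),-2 \right)} 3\right)^{2},0 \right)} J{\left(14 \right)} = \frac{4 \cdot 2 \cdot 14}{3} = \frac{4}{3} \cdot 28 = \frac{112}{3}$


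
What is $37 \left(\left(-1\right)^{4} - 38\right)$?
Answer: $-1369$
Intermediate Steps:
$37 \left(\left(-1\right)^{4} - 38\right) = 37 \left(1 - 38\right) = 37 \left(-37\right) = -1369$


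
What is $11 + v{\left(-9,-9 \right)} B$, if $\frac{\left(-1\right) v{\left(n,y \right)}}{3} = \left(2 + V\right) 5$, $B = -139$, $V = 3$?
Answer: $10436$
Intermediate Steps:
$v{\left(n,y \right)} = -75$ ($v{\left(n,y \right)} = - 3 \left(2 + 3\right) 5 = - 3 \cdot 5 \cdot 5 = \left(-3\right) 25 = -75$)
$11 + v{\left(-9,-9 \right)} B = 11 - -10425 = 11 + 10425 = 10436$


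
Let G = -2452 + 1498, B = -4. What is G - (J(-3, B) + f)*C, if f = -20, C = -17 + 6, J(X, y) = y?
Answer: -1218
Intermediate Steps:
C = -11
G = -954
G - (J(-3, B) + f)*C = -954 - (-4 - 20)*(-11) = -954 - (-24)*(-11) = -954 - 1*264 = -954 - 264 = -1218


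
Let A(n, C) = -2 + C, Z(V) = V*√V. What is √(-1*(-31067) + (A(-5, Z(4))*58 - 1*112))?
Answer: √31303 ≈ 176.93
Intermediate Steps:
Z(V) = V^(3/2)
√(-1*(-31067) + (A(-5, Z(4))*58 - 1*112)) = √(-1*(-31067) + ((-2 + 4^(3/2))*58 - 1*112)) = √(31067 + ((-2 + 8)*58 - 112)) = √(31067 + (6*58 - 112)) = √(31067 + (348 - 112)) = √(31067 + 236) = √31303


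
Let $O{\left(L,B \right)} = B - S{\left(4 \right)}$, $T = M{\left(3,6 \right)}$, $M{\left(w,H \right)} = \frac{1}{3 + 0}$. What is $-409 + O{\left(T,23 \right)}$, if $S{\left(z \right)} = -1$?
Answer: $-385$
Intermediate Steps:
$M{\left(w,H \right)} = \frac{1}{3}$
$T = \frac{1}{3} \approx 0.33333$
$O{\left(L,B \right)} = 1 + B$ ($O{\left(L,B \right)} = B - -1 = B + 1 = 1 + B$)
$-409 + O{\left(T,23 \right)} = -409 + \left(1 + 23\right) = -409 + 24 = -385$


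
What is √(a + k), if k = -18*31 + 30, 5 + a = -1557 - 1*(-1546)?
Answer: 4*I*√34 ≈ 23.324*I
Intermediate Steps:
a = -16 (a = -5 + (-1557 - 1*(-1546)) = -5 + (-1557 + 1546) = -5 - 11 = -16)
k = -528 (k = -558 + 30 = -528)
√(a + k) = √(-16 - 528) = √(-544) = 4*I*√34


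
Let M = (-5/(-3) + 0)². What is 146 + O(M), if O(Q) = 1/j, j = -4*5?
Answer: 2919/20 ≈ 145.95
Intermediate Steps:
j = -20
M = 25/9 (M = (-5*(-⅓) + 0)² = (5/3 + 0)² = (5/3)² = 25/9 ≈ 2.7778)
O(Q) = -1/20 (O(Q) = 1/(-20) = -1/20)
146 + O(M) = 146 - 1/20 = 2919/20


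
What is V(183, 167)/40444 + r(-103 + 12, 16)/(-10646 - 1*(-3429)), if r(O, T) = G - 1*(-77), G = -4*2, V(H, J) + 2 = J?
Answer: -1599831/291884348 ≈ -0.0054810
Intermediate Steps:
V(H, J) = -2 + J
G = -8
r(O, T) = 69 (r(O, T) = -8 - 1*(-77) = -8 + 77 = 69)
V(183, 167)/40444 + r(-103 + 12, 16)/(-10646 - 1*(-3429)) = (-2 + 167)/40444 + 69/(-10646 - 1*(-3429)) = 165*(1/40444) + 69/(-10646 + 3429) = 165/40444 + 69/(-7217) = 165/40444 + 69*(-1/7217) = 165/40444 - 69/7217 = -1599831/291884348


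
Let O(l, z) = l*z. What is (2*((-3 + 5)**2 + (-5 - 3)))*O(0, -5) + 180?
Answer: 180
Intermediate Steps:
(2*((-3 + 5)**2 + (-5 - 3)))*O(0, -5) + 180 = (2*((-3 + 5)**2 + (-5 - 3)))*(0*(-5)) + 180 = (2*(2**2 - 8))*0 + 180 = (2*(4 - 8))*0 + 180 = (2*(-4))*0 + 180 = -8*0 + 180 = 0 + 180 = 180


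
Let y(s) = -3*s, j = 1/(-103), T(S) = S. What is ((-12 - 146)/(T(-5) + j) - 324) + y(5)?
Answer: -79325/258 ≈ -307.46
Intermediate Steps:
j = -1/103 ≈ -0.0097087
((-12 - 146)/(T(-5) + j) - 324) + y(5) = ((-12 - 146)/(-5 - 1/103) - 324) - 3*5 = (-158/(-516/103) - 324) - 15 = (-158*(-103/516) - 324) - 15 = (8137/258 - 324) - 15 = -75455/258 - 15 = -79325/258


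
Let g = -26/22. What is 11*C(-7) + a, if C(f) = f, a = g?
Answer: -860/11 ≈ -78.182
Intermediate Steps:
g = -13/11 (g = -26*1/22 = -13/11 ≈ -1.1818)
a = -13/11 ≈ -1.1818
11*C(-7) + a = 11*(-7) - 13/11 = -77 - 13/11 = -860/11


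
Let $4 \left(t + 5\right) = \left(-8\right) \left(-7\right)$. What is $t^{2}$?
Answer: $81$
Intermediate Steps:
$t = 9$ ($t = -5 + \frac{\left(-8\right) \left(-7\right)}{4} = -5 + \frac{1}{4} \cdot 56 = -5 + 14 = 9$)
$t^{2} = 9^{2} = 81$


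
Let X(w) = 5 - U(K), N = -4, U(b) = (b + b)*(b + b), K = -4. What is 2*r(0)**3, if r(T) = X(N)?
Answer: -410758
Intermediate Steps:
U(b) = 4*b**2 (U(b) = (2*b)*(2*b) = 4*b**2)
X(w) = -59 (X(w) = 5 - 4*(-4)**2 = 5 - 4*16 = 5 - 1*64 = 5 - 64 = -59)
r(T) = -59
2*r(0)**3 = 2*(-59)**3 = 2*(-205379) = -410758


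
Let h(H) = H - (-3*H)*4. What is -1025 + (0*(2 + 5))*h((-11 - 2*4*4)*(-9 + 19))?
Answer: -1025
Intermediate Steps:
h(H) = 13*H (h(H) = H - (-12)*H = H + 12*H = 13*H)
-1025 + (0*(2 + 5))*h((-11 - 2*4*4)*(-9 + 19)) = -1025 + (0*(2 + 5))*(13*((-11 - 2*4*4)*(-9 + 19))) = -1025 + (0*7)*(13*((-11 - 8*4)*10)) = -1025 + 0*(13*((-11 - 32)*10)) = -1025 + 0*(13*(-43*10)) = -1025 + 0*(13*(-430)) = -1025 + 0*(-5590) = -1025 + 0 = -1025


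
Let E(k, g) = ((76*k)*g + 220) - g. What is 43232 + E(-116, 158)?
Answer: -1349634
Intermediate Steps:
E(k, g) = 220 - g + 76*g*k (E(k, g) = (76*g*k + 220) - g = (220 + 76*g*k) - g = 220 - g + 76*g*k)
43232 + E(-116, 158) = 43232 + (220 - 1*158 + 76*158*(-116)) = 43232 + (220 - 158 - 1392928) = 43232 - 1392866 = -1349634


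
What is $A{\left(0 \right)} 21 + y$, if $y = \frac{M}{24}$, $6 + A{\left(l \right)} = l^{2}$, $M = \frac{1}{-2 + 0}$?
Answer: $- \frac{6049}{48} \approx -126.02$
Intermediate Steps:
$M = - \frac{1}{2}$ ($M = \frac{1}{-2} = - \frac{1}{2} \approx -0.5$)
$A{\left(l \right)} = -6 + l^{2}$
$y = - \frac{1}{48}$ ($y = - \frac{1}{2 \cdot 24} = \left(- \frac{1}{2}\right) \frac{1}{24} = - \frac{1}{48} \approx -0.020833$)
$A{\left(0 \right)} 21 + y = \left(-6 + 0^{2}\right) 21 - \frac{1}{48} = \left(-6 + 0\right) 21 - \frac{1}{48} = \left(-6\right) 21 - \frac{1}{48} = -126 - \frac{1}{48} = - \frac{6049}{48}$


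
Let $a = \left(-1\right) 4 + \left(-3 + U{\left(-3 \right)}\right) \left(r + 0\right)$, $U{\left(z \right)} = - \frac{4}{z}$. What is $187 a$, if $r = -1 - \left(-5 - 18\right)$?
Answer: $- \frac{22814}{3} \approx -7604.7$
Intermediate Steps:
$r = 22$ ($r = -1 - \left(-5 - 18\right) = -1 - -23 = -1 + 23 = 22$)
$a = - \frac{122}{3}$ ($a = \left(-1\right) 4 + \left(-3 - \frac{4}{-3}\right) \left(22 + 0\right) = -4 + \left(-3 - - \frac{4}{3}\right) 22 = -4 + \left(-3 + \frac{4}{3}\right) 22 = -4 - \frac{110}{3} = - \frac{122}{3} \approx -40.667$)
$187 a = 187 \left(- \frac{122}{3}\right) = - \frac{22814}{3}$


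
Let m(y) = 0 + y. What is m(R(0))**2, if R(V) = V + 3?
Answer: 9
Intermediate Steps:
R(V) = 3 + V
m(y) = y
m(R(0))**2 = (3 + 0)**2 = 3**2 = 9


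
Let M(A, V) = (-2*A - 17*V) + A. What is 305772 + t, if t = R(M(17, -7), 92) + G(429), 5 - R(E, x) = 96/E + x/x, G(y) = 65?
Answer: 5199281/17 ≈ 3.0584e+5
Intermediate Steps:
M(A, V) = -A - 17*V (M(A, V) = (-17*V - 2*A) + A = -A - 17*V)
R(E, x) = 4 - 96/E (R(E, x) = 5 - (96/E + x/x) = 5 - (96/E + 1) = 5 - (1 + 96/E) = 5 + (-1 - 96/E) = 4 - 96/E)
t = 1157/17 (t = (4 - 96/(-1*17 - 17*(-7))) + 65 = (4 - 96/(-17 + 119)) + 65 = (4 - 96/102) + 65 = (4 - 96*1/102) + 65 = (4 - 16/17) + 65 = 52/17 + 65 = 1157/17 ≈ 68.059)
305772 + t = 305772 + 1157/17 = 5199281/17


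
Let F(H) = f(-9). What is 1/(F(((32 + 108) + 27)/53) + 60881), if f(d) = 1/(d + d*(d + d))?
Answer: 153/9314794 ≈ 1.6425e-5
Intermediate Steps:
f(d) = 1/(d + 2*d²) (f(d) = 1/(d + d*(2*d)) = 1/(d + 2*d²))
F(H) = 1/153 (F(H) = 1/((-9)*(1 + 2*(-9))) = -1/(9*(1 - 18)) = -⅑/(-17) = -⅑*(-1/17) = 1/153)
1/(F(((32 + 108) + 27)/53) + 60881) = 1/(1/153 + 60881) = 1/(9314794/153) = 153/9314794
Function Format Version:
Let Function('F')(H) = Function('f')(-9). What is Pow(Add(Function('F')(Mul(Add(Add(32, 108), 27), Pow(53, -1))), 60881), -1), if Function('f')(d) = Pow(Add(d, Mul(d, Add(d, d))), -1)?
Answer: Rational(153, 9314794) ≈ 1.6425e-5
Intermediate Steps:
Function('f')(d) = Pow(Add(d, Mul(2, Pow(d, 2))), -1) (Function('f')(d) = Pow(Add(d, Mul(d, Mul(2, d))), -1) = Pow(Add(d, Mul(2, Pow(d, 2))), -1))
Function('F')(H) = Rational(1, 153) (Function('F')(H) = Mul(Pow(-9, -1), Pow(Add(1, Mul(2, -9)), -1)) = Mul(Rational(-1, 9), Pow(Add(1, -18), -1)) = Mul(Rational(-1, 9), Pow(-17, -1)) = Mul(Rational(-1, 9), Rational(-1, 17)) = Rational(1, 153))
Pow(Add(Function('F')(Mul(Add(Add(32, 108), 27), Pow(53, -1))), 60881), -1) = Pow(Add(Rational(1, 153), 60881), -1) = Pow(Rational(9314794, 153), -1) = Rational(153, 9314794)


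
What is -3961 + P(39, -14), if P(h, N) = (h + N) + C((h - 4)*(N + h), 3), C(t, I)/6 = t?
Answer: 1314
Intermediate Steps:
C(t, I) = 6*t
P(h, N) = N + h + 6*(-4 + h)*(N + h) (P(h, N) = (h + N) + 6*((h - 4)*(N + h)) = (N + h) + 6*((-4 + h)*(N + h)) = (N + h) + 6*(-4 + h)*(N + h) = N + h + 6*(-4 + h)*(N + h))
-3961 + P(39, -14) = -3961 + (-23*(-14) - 23*39 + 6*39**2 + 6*(-14)*39) = -3961 + (322 - 897 + 6*1521 - 3276) = -3961 + (322 - 897 + 9126 - 3276) = -3961 + 5275 = 1314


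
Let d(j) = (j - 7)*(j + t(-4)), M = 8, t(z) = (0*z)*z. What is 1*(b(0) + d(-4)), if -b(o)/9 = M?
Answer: -28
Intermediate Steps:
t(z) = 0 (t(z) = 0*z = 0)
d(j) = j*(-7 + j) (d(j) = (j - 7)*(j + 0) = (-7 + j)*j = j*(-7 + j))
b(o) = -72 (b(o) = -9*8 = -72)
1*(b(0) + d(-4)) = 1*(-72 - 4*(-7 - 4)) = 1*(-72 - 4*(-11)) = 1*(-72 + 44) = 1*(-28) = -28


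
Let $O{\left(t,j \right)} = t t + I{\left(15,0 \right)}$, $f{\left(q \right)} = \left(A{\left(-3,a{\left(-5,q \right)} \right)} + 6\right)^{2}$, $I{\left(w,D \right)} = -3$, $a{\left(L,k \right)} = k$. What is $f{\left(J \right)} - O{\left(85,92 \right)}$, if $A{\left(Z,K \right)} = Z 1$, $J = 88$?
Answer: $-7213$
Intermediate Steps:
$A{\left(Z,K \right)} = Z$
$f{\left(q \right)} = 9$ ($f{\left(q \right)} = \left(-3 + 6\right)^{2} = 3^{2} = 9$)
$O{\left(t,j \right)} = -3 + t^{2}$ ($O{\left(t,j \right)} = t t - 3 = t^{2} - 3 = -3 + t^{2}$)
$f{\left(J \right)} - O{\left(85,92 \right)} = 9 - \left(-3 + 85^{2}\right) = 9 - \left(-3 + 7225\right) = 9 - 7222 = -7213$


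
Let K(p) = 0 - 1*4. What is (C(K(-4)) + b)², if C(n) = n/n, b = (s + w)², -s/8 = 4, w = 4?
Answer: 616225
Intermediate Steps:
s = -32 (s = -8*4 = -32)
K(p) = -4 (K(p) = 0 - 4 = -4)
b = 784 (b = (-32 + 4)² = (-28)² = 784)
C(n) = 1
(C(K(-4)) + b)² = (1 + 784)² = 785² = 616225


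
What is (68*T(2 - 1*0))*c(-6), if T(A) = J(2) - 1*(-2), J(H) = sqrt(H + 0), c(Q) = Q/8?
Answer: -102 - 51*sqrt(2) ≈ -174.13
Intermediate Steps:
c(Q) = Q/8 (c(Q) = Q*(1/8) = Q/8)
J(H) = sqrt(H)
T(A) = 2 + sqrt(2) (T(A) = sqrt(2) - 1*(-2) = sqrt(2) + 2 = 2 + sqrt(2))
(68*T(2 - 1*0))*c(-6) = (68*(2 + sqrt(2)))*((1/8)*(-6)) = (136 + 68*sqrt(2))*(-3/4) = -102 - 51*sqrt(2)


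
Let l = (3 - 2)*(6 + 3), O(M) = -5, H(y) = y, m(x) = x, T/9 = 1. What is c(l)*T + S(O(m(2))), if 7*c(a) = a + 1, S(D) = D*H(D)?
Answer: 265/7 ≈ 37.857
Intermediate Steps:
T = 9 (T = 9*1 = 9)
l = 9 (l = 1*9 = 9)
S(D) = D² (S(D) = D*D = D²)
c(a) = ⅐ + a/7 (c(a) = (a + 1)/7 = (1 + a)/7 = ⅐ + a/7)
c(l)*T + S(O(m(2))) = (⅐ + (⅐)*9)*9 + (-5)² = (⅐ + 9/7)*9 + 25 = (10/7)*9 + 25 = 90/7 + 25 = 265/7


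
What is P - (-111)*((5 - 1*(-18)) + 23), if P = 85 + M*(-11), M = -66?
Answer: 5917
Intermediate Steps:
P = 811 (P = 85 - 66*(-11) = 85 + 726 = 811)
P - (-111)*((5 - 1*(-18)) + 23) = 811 - (-111)*((5 - 1*(-18)) + 23) = 811 - (-111)*((5 + 18) + 23) = 811 - (-111)*(23 + 23) = 811 - (-111)*46 = 811 - 1*(-5106) = 811 + 5106 = 5917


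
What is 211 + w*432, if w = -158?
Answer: -68045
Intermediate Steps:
211 + w*432 = 211 - 158*432 = 211 - 68256 = -68045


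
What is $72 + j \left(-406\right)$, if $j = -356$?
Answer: $144608$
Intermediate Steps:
$72 + j \left(-406\right) = 72 - -144536 = 72 + 144536 = 144608$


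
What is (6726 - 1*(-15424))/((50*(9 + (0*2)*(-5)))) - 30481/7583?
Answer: 3084940/68247 ≈ 45.203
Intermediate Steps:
(6726 - 1*(-15424))/((50*(9 + (0*2)*(-5)))) - 30481/7583 = (6726 + 15424)/((50*(9 + 0*(-5)))) - 30481*1/7583 = 22150/((50*(9 + 0))) - 30481/7583 = 22150/((50*9)) - 30481/7583 = 22150/450 - 30481/7583 = 22150*(1/450) - 30481/7583 = 443/9 - 30481/7583 = 3084940/68247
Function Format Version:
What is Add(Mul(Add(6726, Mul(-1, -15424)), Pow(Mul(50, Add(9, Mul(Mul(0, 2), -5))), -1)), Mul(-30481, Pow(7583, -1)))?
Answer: Rational(3084940, 68247) ≈ 45.203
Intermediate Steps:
Add(Mul(Add(6726, Mul(-1, -15424)), Pow(Mul(50, Add(9, Mul(Mul(0, 2), -5))), -1)), Mul(-30481, Pow(7583, -1))) = Add(Mul(Add(6726, 15424), Pow(Mul(50, Add(9, Mul(0, -5))), -1)), Mul(-30481, Rational(1, 7583))) = Add(Mul(22150, Pow(Mul(50, Add(9, 0)), -1)), Rational(-30481, 7583)) = Add(Mul(22150, Pow(Mul(50, 9), -1)), Rational(-30481, 7583)) = Add(Mul(22150, Pow(450, -1)), Rational(-30481, 7583)) = Add(Mul(22150, Rational(1, 450)), Rational(-30481, 7583)) = Add(Rational(443, 9), Rational(-30481, 7583)) = Rational(3084940, 68247)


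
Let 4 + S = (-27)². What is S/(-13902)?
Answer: -725/13902 ≈ -0.052151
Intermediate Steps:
S = 725 (S = -4 + (-27)² = -4 + 729 = 725)
S/(-13902) = 725/(-13902) = 725*(-1/13902) = -725/13902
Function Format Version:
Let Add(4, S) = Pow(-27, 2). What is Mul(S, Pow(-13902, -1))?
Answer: Rational(-725, 13902) ≈ -0.052151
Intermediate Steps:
S = 725 (S = Add(-4, Pow(-27, 2)) = Add(-4, 729) = 725)
Mul(S, Pow(-13902, -1)) = Mul(725, Pow(-13902, -1)) = Mul(725, Rational(-1, 13902)) = Rational(-725, 13902)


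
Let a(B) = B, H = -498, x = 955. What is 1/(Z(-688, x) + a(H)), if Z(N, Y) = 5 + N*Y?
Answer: -1/657533 ≈ -1.5208e-6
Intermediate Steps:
1/(Z(-688, x) + a(H)) = 1/((5 - 688*955) - 498) = 1/((5 - 657040) - 498) = 1/(-657035 - 498) = 1/(-657533) = -1/657533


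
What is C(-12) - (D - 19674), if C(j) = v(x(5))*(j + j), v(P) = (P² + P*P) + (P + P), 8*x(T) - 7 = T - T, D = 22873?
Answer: -13111/4 ≈ -3277.8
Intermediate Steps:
x(T) = 7/8 (x(T) = 7/8 + (T - T)/8 = 7/8 + (⅛)*0 = 7/8 + 0 = 7/8)
v(P) = 2*P + 2*P² (v(P) = (P² + P²) + 2*P = 2*P² + 2*P = 2*P + 2*P²)
C(j) = 105*j/16 (C(j) = (2*(7/8)*(1 + 7/8))*(j + j) = (2*(7/8)*(15/8))*(2*j) = 105*(2*j)/32 = 105*j/16)
C(-12) - (D - 19674) = (105/16)*(-12) - (22873 - 19674) = -315/4 - 1*3199 = -315/4 - 3199 = -13111/4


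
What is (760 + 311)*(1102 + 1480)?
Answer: 2765322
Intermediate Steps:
(760 + 311)*(1102 + 1480) = 1071*2582 = 2765322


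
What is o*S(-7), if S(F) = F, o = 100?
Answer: -700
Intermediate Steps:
o*S(-7) = 100*(-7) = -700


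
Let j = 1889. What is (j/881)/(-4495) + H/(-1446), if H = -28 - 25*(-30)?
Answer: -1430960042/2863148685 ≈ -0.49979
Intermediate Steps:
H = 722 (H = -28 + 750 = 722)
(j/881)/(-4495) + H/(-1446) = (1889/881)/(-4495) + 722/(-1446) = (1889*(1/881))*(-1/4495) + 722*(-1/1446) = (1889/881)*(-1/4495) - 361/723 = -1889/3960095 - 361/723 = -1430960042/2863148685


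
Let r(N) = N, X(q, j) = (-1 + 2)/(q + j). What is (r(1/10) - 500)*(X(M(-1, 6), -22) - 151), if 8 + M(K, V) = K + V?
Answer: 9438112/125 ≈ 75505.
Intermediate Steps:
M(K, V) = -8 + K + V (M(K, V) = -8 + (K + V) = -8 + K + V)
X(q, j) = 1/(j + q)
(r(1/10) - 500)*(X(M(-1, 6), -22) - 151) = (1/10 - 500)*(1/(-22 + (-8 - 1 + 6)) - 151) = (⅒ - 500)*(1/(-22 - 3) - 151) = -4999*(1/(-25) - 151)/10 = -4999*(-1/25 - 151)/10 = -4999/10*(-3776/25) = 9438112/125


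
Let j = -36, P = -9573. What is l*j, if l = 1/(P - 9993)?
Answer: 2/1087 ≈ 0.0018399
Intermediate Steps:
l = -1/19566 (l = 1/(-9573 - 9993) = 1/(-19566) = -1/19566 ≈ -5.1109e-5)
l*j = -1/19566*(-36) = 2/1087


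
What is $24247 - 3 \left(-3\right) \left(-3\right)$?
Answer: $24220$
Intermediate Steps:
$24247 - 3 \left(-3\right) \left(-3\right) = 24247 - \left(-9\right) \left(-3\right) = 24247 - 27 = 24220$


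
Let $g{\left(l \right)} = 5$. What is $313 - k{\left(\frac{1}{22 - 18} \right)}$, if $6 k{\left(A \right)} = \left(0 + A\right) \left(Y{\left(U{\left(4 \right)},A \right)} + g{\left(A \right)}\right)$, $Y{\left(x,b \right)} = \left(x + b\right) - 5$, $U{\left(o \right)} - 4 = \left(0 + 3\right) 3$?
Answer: $\frac{29995}{96} \approx 312.45$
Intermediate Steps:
$U{\left(o \right)} = 13$ ($U{\left(o \right)} = 4 + \left(0 + 3\right) 3 = 4 + 3 \cdot 3 = 4 + 9 = 13$)
$Y{\left(x,b \right)} = -5 + b + x$ ($Y{\left(x,b \right)} = \left(b + x\right) - 5 = -5 + b + x$)
$k{\left(A \right)} = \frac{A \left(13 + A\right)}{6}$ ($k{\left(A \right)} = \frac{\left(0 + A\right) \left(\left(-5 + A + 13\right) + 5\right)}{6} = \frac{A \left(\left(8 + A\right) + 5\right)}{6} = \frac{A \left(13 + A\right)}{6}$)
$313 - k{\left(\frac{1}{22 - 18} \right)} = 313 - \frac{13 + \frac{1}{22 - 18}}{6 \left(22 - 18\right)} = 313 - \frac{13 + \frac{1}{4}}{6 \cdot 4} = 313 - \frac{1}{6} \cdot \frac{1}{4} \left(13 + \frac{1}{4}\right) = 313 - \frac{1}{6} \cdot \frac{1}{4} \cdot \frac{53}{4} = 313 - \frac{53}{96} = \frac{29995}{96}$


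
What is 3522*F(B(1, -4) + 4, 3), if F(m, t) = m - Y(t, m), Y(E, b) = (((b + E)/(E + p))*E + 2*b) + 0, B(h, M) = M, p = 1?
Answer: -15849/2 ≈ -7924.5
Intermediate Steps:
Y(E, b) = 2*b + E*(E + b)/(1 + E) (Y(E, b) = (((b + E)/(E + 1))*E + 2*b) + 0 = (((E + b)/(1 + E))*E + 2*b) + 0 = (E*(E + b)/(1 + E) + 2*b) + 0 = (2*b + E*(E + b)/(1 + E)) + 0 = 2*b + E*(E + b)/(1 + E))
F(m, t) = m - (t² + 2*m + 3*m*t)/(1 + t) (F(m, t) = m - (t² + 2*m + 3*t*m)/(1 + t) = m - (t² + 2*m + 3*m*t)/(1 + t))
3522*F(B(1, -4) + 4, 3) = 3522*((-(-4 + 4) - 1*3² - 2*(-4 + 4)*3)/(1 + 3)) = 3522*((-1*0 - 1*9 - 2*0*3)/4) = 3522*((0 - 9 + 0)/4) = 3522*((¼)*(-9)) = 3522*(-9/4) = -15849/2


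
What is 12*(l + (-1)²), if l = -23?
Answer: -264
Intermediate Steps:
12*(l + (-1)²) = 12*(-23 + (-1)²) = 12*(-23 + 1) = 12*(-22) = -264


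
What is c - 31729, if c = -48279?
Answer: -80008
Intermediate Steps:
c - 31729 = -48279 - 31729 = -80008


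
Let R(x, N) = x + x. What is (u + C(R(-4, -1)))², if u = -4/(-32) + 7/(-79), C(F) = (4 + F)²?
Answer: 102718225/399424 ≈ 257.17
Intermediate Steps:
R(x, N) = 2*x
u = 23/632 (u = -4*(-1/32) + 7*(-1/79) = ⅛ - 7/79 = 23/632 ≈ 0.036392)
(u + C(R(-4, -1)))² = (23/632 + (4 + 2*(-4))²)² = (23/632 + (4 - 8)²)² = (23/632 + (-4)²)² = (23/632 + 16)² = (10135/632)² = 102718225/399424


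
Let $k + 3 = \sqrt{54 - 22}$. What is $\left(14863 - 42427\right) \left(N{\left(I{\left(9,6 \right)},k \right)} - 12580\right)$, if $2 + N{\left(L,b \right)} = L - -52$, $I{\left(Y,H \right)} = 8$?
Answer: $345156408$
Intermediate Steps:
$k = -3 + 4 \sqrt{2}$ ($k = -3 + \sqrt{54 - 22} = -3 + \sqrt{32} = -3 + 4 \sqrt{2} \approx 2.6569$)
$N{\left(L,b \right)} = 50 + L$ ($N{\left(L,b \right)} = -2 + \left(L - -52\right) = -2 + \left(L + 52\right) = -2 + \left(52 + L\right) = 50 + L$)
$\left(14863 - 42427\right) \left(N{\left(I{\left(9,6 \right)},k \right)} - 12580\right) = \left(14863 - 42427\right) \left(\left(50 + 8\right) - 12580\right) = - 27564 \left(58 - 12580\right) = \left(-27564\right) \left(-12522\right) = 345156408$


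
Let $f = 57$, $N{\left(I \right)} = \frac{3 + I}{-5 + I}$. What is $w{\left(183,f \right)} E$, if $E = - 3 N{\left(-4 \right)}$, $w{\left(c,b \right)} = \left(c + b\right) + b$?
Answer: $-99$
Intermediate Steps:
$N{\left(I \right)} = \frac{3 + I}{-5 + I}$
$w{\left(c,b \right)} = c + 2 b$ ($w{\left(c,b \right)} = \left(b + c\right) + b = c + 2 b$)
$E = - \frac{1}{3}$ ($E = - 3 \frac{3 - 4}{-5 - 4} = - 3 \frac{1}{-9} \left(-1\right) = - 3 \left(\left(- \frac{1}{9}\right) \left(-1\right)\right) = \left(-3\right) \frac{1}{9} = - \frac{1}{3} \approx -0.33333$)
$w{\left(183,f \right)} E = \left(183 + 2 \cdot 57\right) \left(- \frac{1}{3}\right) = \left(183 + 114\right) \left(- \frac{1}{3}\right) = 297 \left(- \frac{1}{3}\right) = -99$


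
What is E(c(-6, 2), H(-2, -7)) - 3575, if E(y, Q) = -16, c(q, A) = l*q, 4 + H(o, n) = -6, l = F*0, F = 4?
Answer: -3591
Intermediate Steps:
l = 0 (l = 4*0 = 0)
H(o, n) = -10 (H(o, n) = -4 - 6 = -10)
c(q, A) = 0 (c(q, A) = 0*q = 0)
E(c(-6, 2), H(-2, -7)) - 3575 = -16 - 3575 = -3591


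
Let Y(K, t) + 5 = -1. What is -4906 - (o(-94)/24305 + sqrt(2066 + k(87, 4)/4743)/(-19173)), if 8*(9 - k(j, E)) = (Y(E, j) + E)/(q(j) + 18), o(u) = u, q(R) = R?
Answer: -119240236/24305 + 11*sqrt(15554723835)/578693430 ≈ -4906.0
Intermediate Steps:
Y(K, t) = -6 (Y(K, t) = -5 - 1 = -6)
k(j, E) = 9 - (-6 + E)/(8*(18 + j)) (k(j, E) = 9 - (-6 + E)/(8*(j + 18)) = 9 - (-6 + E)/(8*(18 + j)))
-4906 - (o(-94)/24305 + sqrt(2066 + k(87, 4)/4743)/(-19173)) = -4906 - (-94/24305 + sqrt(2066 + ((1302 - 1*4 + 72*87)/(8*(18 + 87)))/4743)/(-19173)) = -4906 - (-94*1/24305 + sqrt(2066 + ((1/8)*(1302 - 4 + 6264)/105)*(1/4743))*(-1/19173)) = -4906 - (-94/24305 + sqrt(2066 + ((1/8)*(1/105)*7562)*(1/4743))*(-1/19173)) = -4906 - (-94/24305 + sqrt(2066 + (3781/420)*(1/4743))*(-1/19173)) = -4906 - (-94/24305 + sqrt(2066 + 3781/1992060)*(-1/19173)) = -4906 - (-94/24305 + sqrt(4115599741/1992060)*(-1/19173)) = -4906 - (-94/24305 + (121*sqrt(15554723835)/332010)*(-1/19173)) = -4906 - (-94/24305 - 11*sqrt(15554723835)/578693430) = -4906 + (94/24305 + 11*sqrt(15554723835)/578693430) = -119240236/24305 + 11*sqrt(15554723835)/578693430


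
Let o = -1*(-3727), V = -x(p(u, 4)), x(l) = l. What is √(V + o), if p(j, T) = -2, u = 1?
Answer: √3729 ≈ 61.066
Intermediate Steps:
V = 2 (V = -1*(-2) = 2)
o = 3727
√(V + o) = √(2 + 3727) = √3729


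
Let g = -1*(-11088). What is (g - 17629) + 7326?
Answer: 785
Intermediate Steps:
g = 11088
(g - 17629) + 7326 = (11088 - 17629) + 7326 = -6541 + 7326 = 785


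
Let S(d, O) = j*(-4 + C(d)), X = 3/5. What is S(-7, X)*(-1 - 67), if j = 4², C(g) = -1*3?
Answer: 7616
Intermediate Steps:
C(g) = -3
j = 16
X = ⅗ (X = 3*(⅕) = ⅗ ≈ 0.60000)
S(d, O) = -112 (S(d, O) = 16*(-4 - 3) = 16*(-7) = -112)
S(-7, X)*(-1 - 67) = -112*(-1 - 67) = -112*(-68) = 7616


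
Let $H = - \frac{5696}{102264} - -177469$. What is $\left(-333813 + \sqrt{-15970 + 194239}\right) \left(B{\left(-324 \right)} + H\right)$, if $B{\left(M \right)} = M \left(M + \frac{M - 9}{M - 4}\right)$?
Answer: $- \frac{32904580478231717}{349402} + \frac{295715689427 \sqrt{178269}}{1048206} \approx -9.4055 \cdot 10^{10}$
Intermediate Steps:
$B{\left(M \right)} = M \left(M + \frac{-9 + M}{-4 + M}\right)$
$H = \frac{2268585515}{12783}$ ($H = \left(-5696\right) \frac{1}{102264} + 177469 = - \frac{712}{12783} + 177469 = \frac{2268585515}{12783} \approx 1.7747 \cdot 10^{5}$)
$\left(-333813 + \sqrt{-15970 + 194239}\right) \left(B{\left(-324 \right)} + H\right) = \left(-333813 + \sqrt{-15970 + 194239}\right) \left(- \frac{324 \left(-9 + \left(-324\right)^{2} - -972\right)}{-4 - 324} + \frac{2268585515}{12783}\right) = \left(-333813 + \sqrt{178269}\right) \left(- \frac{324 \left(-9 + 104976 + 972\right)}{-328} + \frac{2268585515}{12783}\right) = \left(-333813 + \sqrt{178269}\right) \left(\left(-324\right) \left(- \frac{1}{328}\right) 105939 + \frac{2268585515}{12783}\right) = \left(-333813 + \sqrt{178269}\right) \left(\frac{8581059}{82} + \frac{2268585515}{12783}\right) = \left(-333813 + \sqrt{178269}\right) \frac{295715689427}{1048206} = - \frac{32904580478231717}{349402} + \frac{295715689427 \sqrt{178269}}{1048206}$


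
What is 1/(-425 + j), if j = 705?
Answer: 1/280 ≈ 0.0035714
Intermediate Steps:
1/(-425 + j) = 1/(-425 + 705) = 1/280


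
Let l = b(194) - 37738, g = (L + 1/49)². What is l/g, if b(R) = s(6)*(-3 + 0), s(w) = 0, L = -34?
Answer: -90608938/2772225 ≈ -32.685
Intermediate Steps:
b(R) = 0 (b(R) = 0*(-3 + 0) = 0*(-3) = 0)
g = 2772225/2401 (g = (-34 + 1/49)² = (-1665/49)² = 2772225/2401 ≈ 1154.6)
l = -37738 (l = 0 - 37738 = -37738)
l/g = -37738/2772225/2401 = -37738*2401/2772225 = -90608938/2772225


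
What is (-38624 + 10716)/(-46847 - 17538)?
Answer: 27908/64385 ≈ 0.43345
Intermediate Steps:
(-38624 + 10716)/(-46847 - 17538) = -27908/(-64385) = -27908*(-1/64385) = 27908/64385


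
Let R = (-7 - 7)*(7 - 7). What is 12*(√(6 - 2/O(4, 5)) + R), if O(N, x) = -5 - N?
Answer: 8*√14 ≈ 29.933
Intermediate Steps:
R = 0 (R = -14*0 = 0)
12*(√(6 - 2/O(4, 5)) + R) = 12*(√(6 - 2/(-5 - 1*4)) + 0) = 12*(√(6 - 2/(-5 - 4)) + 0) = 12*(√(6 - 2/(-9)) + 0) = 12*(√(6 - 2*(-⅑)) + 0) = 12*(√(6 + 2/9) + 0) = 12*(√(56/9) + 0) = 12*(2*√14/3 + 0) = 12*(2*√14/3) = 8*√14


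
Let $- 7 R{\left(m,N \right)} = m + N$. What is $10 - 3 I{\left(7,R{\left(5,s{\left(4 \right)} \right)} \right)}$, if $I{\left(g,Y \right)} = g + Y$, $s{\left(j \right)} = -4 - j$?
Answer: $- \frac{86}{7} \approx -12.286$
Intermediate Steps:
$R{\left(m,N \right)} = - \frac{N}{7} - \frac{m}{7}$ ($R{\left(m,N \right)} = - \frac{m + N}{7} = - \frac{N + m}{7} = - \frac{N}{7} - \frac{m}{7}$)
$I{\left(g,Y \right)} = Y + g$
$10 - 3 I{\left(7,R{\left(5,s{\left(4 \right)} \right)} \right)} = 10 - 3 \left(\left(- \frac{-4 - 4}{7} - \frac{5}{7}\right) + 7\right) = 10 - 3 \left(\left(\left(- \frac{1}{7}\right) \left(-8\right) - \frac{5}{7}\right) + 7\right) = 10 - 3 \left(\left(\frac{8}{7} - \frac{5}{7}\right) + 7\right) = 10 - 3 \left(\frac{3}{7} + 7\right) = 10 - \frac{156}{7} = - \frac{86}{7}$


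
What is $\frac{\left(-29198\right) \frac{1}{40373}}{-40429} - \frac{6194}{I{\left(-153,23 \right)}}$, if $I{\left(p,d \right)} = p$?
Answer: $\frac{10110099132592}{249732722601} \approx 40.484$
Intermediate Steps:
$\frac{\left(-29198\right) \frac{1}{40373}}{-40429} - \frac{6194}{I{\left(-153,23 \right)}} = \frac{\left(-29198\right) \frac{1}{40373}}{-40429} - \frac{6194}{-153} = \left(-29198\right) \frac{1}{40373} \left(- \frac{1}{40429}\right) - - \frac{6194}{153} = \left(- \frac{29198}{40373}\right) \left(- \frac{1}{40429}\right) + \frac{6194}{153} = \frac{29198}{1632240017} + \frac{6194}{153} = \frac{10110099132592}{249732722601}$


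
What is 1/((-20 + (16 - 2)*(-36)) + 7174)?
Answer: 1/6650 ≈ 0.00015038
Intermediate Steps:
1/((-20 + (16 - 2)*(-36)) + 7174) = 1/((-20 + 14*(-36)) + 7174) = 1/((-20 - 504) + 7174) = 1/(-524 + 7174) = 1/6650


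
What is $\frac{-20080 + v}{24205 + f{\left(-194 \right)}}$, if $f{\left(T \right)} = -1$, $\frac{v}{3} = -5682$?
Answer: $- \frac{18563}{12102} \approx -1.5339$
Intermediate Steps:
$v = -17046$ ($v = 3 \left(-5682\right) = -17046$)
$\frac{-20080 + v}{24205 + f{\left(-194 \right)}} = \frac{-20080 - 17046}{24205 - 1} = - \frac{37126}{24204} = \left(-37126\right) \frac{1}{24204} = - \frac{18563}{12102}$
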